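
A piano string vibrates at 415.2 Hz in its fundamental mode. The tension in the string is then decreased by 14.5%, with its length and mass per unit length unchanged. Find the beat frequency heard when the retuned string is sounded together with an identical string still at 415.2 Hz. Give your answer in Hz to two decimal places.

31.28 Hz

For a string, f ∝ √T, so the new frequency is 415.2·√0.855 = 383.9197 Hz.
f_beat = |383.9197 − 415.2| = 31.28 Hz.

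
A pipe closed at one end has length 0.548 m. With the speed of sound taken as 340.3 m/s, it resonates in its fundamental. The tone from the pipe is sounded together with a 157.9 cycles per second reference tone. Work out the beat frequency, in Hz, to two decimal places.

Closed pipe (odd harmonics): f_n = n·v/(4L) = 1·340.3/(4·0.548) = 155.2464 Hz.
f_beat = |155.2464 − 157.9| = 2.65 Hz.

2.65 Hz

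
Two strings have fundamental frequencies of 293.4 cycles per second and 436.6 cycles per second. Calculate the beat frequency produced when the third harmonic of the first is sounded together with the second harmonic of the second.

7.0 Hz

Third harmonic of the first: 3·293.4 = 880.2 Hz.
Second harmonic of the second: 2·436.6 = 873.2 Hz.
f_beat = |880.2 − 873.2| = 7.0 Hz.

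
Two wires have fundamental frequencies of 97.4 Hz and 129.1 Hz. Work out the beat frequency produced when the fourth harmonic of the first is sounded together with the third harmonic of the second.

2.3 Hz

Fourth harmonic of the first: 4·97.4 = 389.6 Hz.
Third harmonic of the second: 3·129.1 = 387.3 Hz.
f_beat = |389.6 − 387.3| = 2.3 Hz.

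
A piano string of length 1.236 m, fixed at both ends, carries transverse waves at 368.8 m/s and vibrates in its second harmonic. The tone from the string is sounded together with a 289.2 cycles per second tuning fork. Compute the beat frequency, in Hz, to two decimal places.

For a string fixed at both ends, f_n = n·v/(2L) = 2·368.8/(2·1.236) = 298.3819 Hz.
f_beat = |298.3819 − 289.2| = 9.18 Hz.

9.18 Hz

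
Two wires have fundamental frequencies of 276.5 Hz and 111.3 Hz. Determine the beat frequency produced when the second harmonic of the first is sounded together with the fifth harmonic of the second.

Second harmonic of the first: 2·276.5 = 553.0 Hz.
Fifth harmonic of the second: 5·111.3 = 556.5 Hz.
f_beat = |553.0 − 556.5| = 3.5 Hz.

3.5 Hz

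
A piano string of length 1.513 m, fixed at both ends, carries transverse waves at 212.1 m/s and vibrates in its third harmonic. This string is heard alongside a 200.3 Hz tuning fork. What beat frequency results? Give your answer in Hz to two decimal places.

9.98 Hz

For a string fixed at both ends, f_n = n·v/(2L) = 3·212.1/(2·1.513) = 210.2776 Hz.
f_beat = |210.2776 − 200.3| = 9.98 Hz.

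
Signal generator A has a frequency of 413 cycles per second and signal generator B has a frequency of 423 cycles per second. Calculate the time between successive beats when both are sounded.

0.100 s

f_beat = |413 − 423| = 10 Hz.
Beat period T = 1 / f_beat = 1 / 10 s.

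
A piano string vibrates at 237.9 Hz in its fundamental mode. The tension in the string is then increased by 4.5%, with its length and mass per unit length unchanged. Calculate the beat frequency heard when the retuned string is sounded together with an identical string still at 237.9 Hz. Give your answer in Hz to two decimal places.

5.29 Hz

For a string, f ∝ √T, so the new frequency is 237.9·√1.045 = 243.1938 Hz.
f_beat = |243.1938 − 237.9| = 5.29 Hz.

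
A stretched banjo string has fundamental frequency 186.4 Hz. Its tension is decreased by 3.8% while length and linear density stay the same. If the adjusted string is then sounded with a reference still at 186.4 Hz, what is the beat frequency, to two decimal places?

For a string, f ∝ √T, so the new frequency is 186.4·√0.962 = 182.8241 Hz.
f_beat = |182.8241 − 186.4| = 3.58 Hz.

3.58 Hz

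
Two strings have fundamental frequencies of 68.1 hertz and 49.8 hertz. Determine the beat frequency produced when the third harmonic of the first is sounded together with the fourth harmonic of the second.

5.1 Hz

Third harmonic of the first: 3·68.1 = 204.3 Hz.
Fourth harmonic of the second: 4·49.8 = 199.2 Hz.
f_beat = |204.3 − 199.2| = 5.1 Hz.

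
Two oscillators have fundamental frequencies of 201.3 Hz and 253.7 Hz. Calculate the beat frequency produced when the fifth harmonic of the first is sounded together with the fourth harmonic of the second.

Fifth harmonic of the first: 5·201.3 = 1006.5 Hz.
Fourth harmonic of the second: 4·253.7 = 1014.8 Hz.
f_beat = |1006.5 − 1014.8| = 8.3 Hz.

8.3 Hz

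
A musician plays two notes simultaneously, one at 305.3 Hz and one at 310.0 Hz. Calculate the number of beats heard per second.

4.7 Hz

The beat frequency equals the magnitude of the frequency difference.
|305.3 − 310.0| = 4.7 Hz.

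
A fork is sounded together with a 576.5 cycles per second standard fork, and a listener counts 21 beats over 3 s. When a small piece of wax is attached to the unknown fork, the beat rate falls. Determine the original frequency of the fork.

583.5 Hz

Beat frequency = 21/3 = 7 Hz.
|f − 576.5| = 7, so the fork was at either 569.5 Hz or 583.5 Hz.
Loading a fork with wax lowers its frequency; the adjustment lowers the fork's frequency.
The beat rate fell, so the adjustment moved the fork toward 576.5 Hz — it must have started above the reference.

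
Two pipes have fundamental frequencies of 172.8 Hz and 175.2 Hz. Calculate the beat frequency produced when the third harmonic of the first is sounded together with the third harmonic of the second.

7.2 Hz

Third harmonic of the first: 3·172.8 = 518.4 Hz.
Third harmonic of the second: 3·175.2 = 525.6 Hz.
f_beat = |518.4 − 525.6| = 7.2 Hz.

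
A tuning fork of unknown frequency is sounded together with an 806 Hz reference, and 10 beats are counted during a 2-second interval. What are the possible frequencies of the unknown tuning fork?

Beat frequency = 10/2 = 5 Hz.
|f − 806| = 5, so f = 806 ± 5.

801 Hz or 811 Hz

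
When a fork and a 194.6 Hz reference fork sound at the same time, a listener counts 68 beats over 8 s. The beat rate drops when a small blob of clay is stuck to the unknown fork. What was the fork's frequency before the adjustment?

Beat frequency = 68/8 = 8.5 Hz.
|f − 194.6| = 8.5, so the fork was at either 186.1 Hz or 203.1 Hz.
Adding mass to a fork lowers its frequency; the adjustment lowers the fork's frequency.
The beat rate fell, so the adjustment moved the fork toward 194.6 Hz — it must have started above the reference.

203.1 Hz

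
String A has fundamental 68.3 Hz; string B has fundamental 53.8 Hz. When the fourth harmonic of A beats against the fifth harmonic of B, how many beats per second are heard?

Fourth harmonic of the first: 4·68.3 = 273.2 Hz.
Fifth harmonic of the second: 5·53.8 = 269.0 Hz.
f_beat = |273.2 − 269.0| = 4.2 Hz.

4.2 Hz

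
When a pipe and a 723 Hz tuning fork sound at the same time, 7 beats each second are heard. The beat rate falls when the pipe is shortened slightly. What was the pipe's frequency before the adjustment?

716 Hz

|f − 723| = 7, so the pipe was at either 716 Hz or 730 Hz.
A shorter pipe has a higher fundamental; the adjustment raises the pipe's frequency.
The beat rate fell, so the adjustment moved the pipe toward 723 Hz — it must have started below the reference.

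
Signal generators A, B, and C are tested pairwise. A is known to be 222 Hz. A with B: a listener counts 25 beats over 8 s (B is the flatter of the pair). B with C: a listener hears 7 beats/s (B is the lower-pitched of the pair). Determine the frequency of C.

225.875 Hz

A–B: Beat frequency = 25/8 = 3.125 Hz.
B is below A, so f_B = 222 − 3.125 = 218.875 Hz.
C is above B, so f_C = 218.875 + 7 = 225.875 Hz.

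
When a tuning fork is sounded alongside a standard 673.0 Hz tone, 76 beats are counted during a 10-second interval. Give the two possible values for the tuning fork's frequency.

Beat frequency = 76/10 = 7.6 Hz.
|f − 673.0| = 7.6, so f = 673.0 ± 7.6.

665.4 Hz or 680.6 Hz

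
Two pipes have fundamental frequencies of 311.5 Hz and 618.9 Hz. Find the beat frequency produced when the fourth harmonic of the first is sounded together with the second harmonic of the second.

Fourth harmonic of the first: 4·311.5 = 1246.0 Hz.
Second harmonic of the second: 2·618.9 = 1237.8 Hz.
f_beat = |1246.0 − 1237.8| = 8.2 Hz.

8.2 Hz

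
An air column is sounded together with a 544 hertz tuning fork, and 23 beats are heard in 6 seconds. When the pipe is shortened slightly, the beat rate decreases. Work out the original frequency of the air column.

Beat frequency = 23/6 = 3.8333 Hz.
|f − 544| = 3.8333, so the air column was at either 540.1667 Hz or 547.8333 Hz.
A shorter pipe has a higher fundamental; the adjustment raises the air column's frequency.
The beat rate fell, so the adjustment moved the air column toward 544 Hz — it must have started below the reference.

540.1667 Hz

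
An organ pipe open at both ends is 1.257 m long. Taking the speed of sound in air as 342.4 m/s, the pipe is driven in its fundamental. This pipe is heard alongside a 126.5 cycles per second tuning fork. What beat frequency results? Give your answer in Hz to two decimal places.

Open pipe: f_n = n·v/(2L) = 1·342.4/(2·1.257) = 136.1973 Hz.
f_beat = |136.1973 − 126.5| = 9.70 Hz.

9.70 Hz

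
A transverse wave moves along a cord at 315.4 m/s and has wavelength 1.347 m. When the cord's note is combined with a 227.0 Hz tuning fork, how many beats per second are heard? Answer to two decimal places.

7.15 Hz

Source frequency f = v/λ = 315.4/1.347 = 234.1500 Hz.
f_beat = |234.1500 − 227.0| = 7.15 Hz.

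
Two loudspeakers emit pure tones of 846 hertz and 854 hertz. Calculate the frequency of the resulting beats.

Beats arise from superposition of two nearby frequencies; the beat rate is |f₁ − f₂|.
|846 − 854| = 8 Hz.

8 Hz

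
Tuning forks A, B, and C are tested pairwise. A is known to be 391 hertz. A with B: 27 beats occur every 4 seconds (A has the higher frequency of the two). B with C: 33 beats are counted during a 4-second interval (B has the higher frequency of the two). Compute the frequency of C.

A–B: Beat frequency = 27/4 = 6.75 Hz.
B is below A, so f_B = 391 − 6.75 = 384.25 Hz.
B–C: Beat frequency = 33/4 = 8.25 Hz.
C is below B, so f_C = 384.25 − 8.25 = 376 Hz.

376 Hz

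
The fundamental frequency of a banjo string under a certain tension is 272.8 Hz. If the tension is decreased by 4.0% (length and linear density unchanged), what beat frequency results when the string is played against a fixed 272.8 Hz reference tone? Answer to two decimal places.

5.51 Hz

For a string, f ∝ √T, so the new frequency is 272.8·√0.960 = 267.2883 Hz.
f_beat = |267.2883 − 272.8| = 5.51 Hz.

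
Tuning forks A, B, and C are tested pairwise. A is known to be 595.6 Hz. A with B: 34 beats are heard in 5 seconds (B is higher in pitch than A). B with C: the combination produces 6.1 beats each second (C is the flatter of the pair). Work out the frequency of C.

A–B: Beat frequency = 34/5 = 6.8 Hz.
B is above A, so f_B = 595.6 + 6.8 = 602.4 Hz.
C is below B, so f_C = 602.4 − 6.1 = 596.3 Hz.

596.3 Hz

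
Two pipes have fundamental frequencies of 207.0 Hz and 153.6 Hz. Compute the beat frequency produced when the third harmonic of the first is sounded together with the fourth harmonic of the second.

Third harmonic of the first: 3·207.0 = 621.0 Hz.
Fourth harmonic of the second: 4·153.6 = 614.4 Hz.
f_beat = |621.0 − 614.4| = 6.6 Hz.

6.6 Hz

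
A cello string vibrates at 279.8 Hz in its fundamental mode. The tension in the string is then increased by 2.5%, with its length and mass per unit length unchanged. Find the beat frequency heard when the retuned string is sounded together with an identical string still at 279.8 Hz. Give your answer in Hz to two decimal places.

For a string, f ∝ √T, so the new frequency is 279.8·√1.025 = 283.2759 Hz.
f_beat = |283.2759 − 279.8| = 3.48 Hz.

3.48 Hz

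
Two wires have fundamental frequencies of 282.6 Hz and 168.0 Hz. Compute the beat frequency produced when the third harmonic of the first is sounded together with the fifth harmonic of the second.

Third harmonic of the first: 3·282.6 = 847.8 Hz.
Fifth harmonic of the second: 5·168.0 = 840.0 Hz.
f_beat = |847.8 − 840.0| = 7.8 Hz.

7.8 Hz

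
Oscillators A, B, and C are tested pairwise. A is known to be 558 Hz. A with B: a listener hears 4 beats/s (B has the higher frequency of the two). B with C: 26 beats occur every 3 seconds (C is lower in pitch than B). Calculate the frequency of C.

B is above A, so f_B = 558 + 4 = 562 Hz.
B–C: Beat frequency = 26/3 = 8.6667 Hz.
C is below B, so f_C = 562 − 8.6667 = 553.3333 Hz.

553.3333 Hz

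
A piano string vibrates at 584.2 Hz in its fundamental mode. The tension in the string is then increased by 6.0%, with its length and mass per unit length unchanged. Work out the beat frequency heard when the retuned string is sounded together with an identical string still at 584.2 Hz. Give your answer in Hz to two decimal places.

For a string, f ∝ √T, so the new frequency is 584.2·√1.060 = 601.4707 Hz.
f_beat = |601.4707 − 584.2| = 17.27 Hz.

17.27 Hz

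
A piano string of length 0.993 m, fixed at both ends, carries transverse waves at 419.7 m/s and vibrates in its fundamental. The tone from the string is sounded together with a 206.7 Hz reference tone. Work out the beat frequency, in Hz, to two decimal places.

For a string fixed at both ends, f_n = n·v/(2L) = 1·419.7/(2·0.993) = 211.3293 Hz.
f_beat = |211.3293 − 206.7| = 4.63 Hz.

4.63 Hz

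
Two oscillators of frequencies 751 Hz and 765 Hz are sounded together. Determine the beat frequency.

14 Hz

f_beat = |f₁ − f₂|.
|751 − 765| = 14 Hz.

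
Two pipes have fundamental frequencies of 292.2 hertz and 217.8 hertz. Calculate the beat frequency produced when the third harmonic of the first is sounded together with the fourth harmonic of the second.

5.4 Hz

Third harmonic of the first: 3·292.2 = 876.6 Hz.
Fourth harmonic of the second: 4·217.8 = 871.2 Hz.
f_beat = |876.6 − 871.2| = 5.4 Hz.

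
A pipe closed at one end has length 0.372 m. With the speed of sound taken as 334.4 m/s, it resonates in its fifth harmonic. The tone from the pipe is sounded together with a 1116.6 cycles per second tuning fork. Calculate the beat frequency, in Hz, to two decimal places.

Closed pipe (odd harmonics): f_n = n·v/(4L) = 5·334.4/(4·0.372) = 1123.6559 Hz.
f_beat = |1123.6559 − 1116.6| = 7.06 Hz.

7.06 Hz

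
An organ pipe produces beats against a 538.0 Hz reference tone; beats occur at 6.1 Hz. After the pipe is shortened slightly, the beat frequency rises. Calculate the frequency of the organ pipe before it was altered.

|f − 538.0| = 6.1, so the organ pipe was at either 531.9 Hz or 544.1 Hz.
A shorter pipe has a higher fundamental; the adjustment raises the organ pipe's frequency.
The beat rate rose, so the adjustment moved the organ pipe further from 538.0 Hz — it was already above the reference.

544.1 Hz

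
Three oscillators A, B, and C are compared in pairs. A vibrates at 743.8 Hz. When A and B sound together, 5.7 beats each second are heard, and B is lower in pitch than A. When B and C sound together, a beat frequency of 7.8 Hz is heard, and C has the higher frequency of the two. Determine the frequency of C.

B is below A, so f_B = 743.8 − 5.7 = 738.1 Hz.
C is above B, so f_C = 738.1 + 7.8 = 745.9 Hz.

745.9 Hz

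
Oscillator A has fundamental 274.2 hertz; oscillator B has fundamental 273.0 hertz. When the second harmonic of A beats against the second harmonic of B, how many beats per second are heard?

2.4 Hz

Second harmonic of the first: 2·274.2 = 548.4 Hz.
Second harmonic of the second: 2·273.0 = 546.0 Hz.
f_beat = |548.4 − 546.0| = 2.4 Hz.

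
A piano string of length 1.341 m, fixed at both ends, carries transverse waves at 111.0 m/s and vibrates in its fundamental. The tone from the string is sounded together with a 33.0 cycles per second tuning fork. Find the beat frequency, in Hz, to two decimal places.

For a string fixed at both ends, f_n = n·v/(2L) = 1·111.0/(2·1.341) = 41.3870 Hz.
f_beat = |41.3870 − 33.0| = 8.39 Hz.

8.39 Hz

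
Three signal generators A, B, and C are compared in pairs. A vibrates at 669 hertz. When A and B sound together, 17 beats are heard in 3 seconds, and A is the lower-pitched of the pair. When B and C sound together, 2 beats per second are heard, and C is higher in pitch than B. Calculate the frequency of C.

A–B: Beat frequency = 17/3 = 5.6667 Hz.
B is above A, so f_B = 669 + 5.6667 = 674.6667 Hz.
C is above B, so f_C = 674.6667 + 2 = 676.6667 Hz.

676.6667 Hz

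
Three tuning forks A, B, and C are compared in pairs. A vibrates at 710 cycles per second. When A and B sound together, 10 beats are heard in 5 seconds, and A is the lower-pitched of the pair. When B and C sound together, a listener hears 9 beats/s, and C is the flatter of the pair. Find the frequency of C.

703 Hz

A–B: Beat frequency = 10/5 = 2 Hz.
B is above A, so f_B = 710 + 2 = 712 Hz.
C is below B, so f_C = 712 − 9 = 703 Hz.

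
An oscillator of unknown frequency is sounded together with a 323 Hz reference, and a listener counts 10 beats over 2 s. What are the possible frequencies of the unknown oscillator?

318 Hz or 328 Hz

Beat frequency = 10/2 = 5 Hz.
|f − 323| = 5, so f = 323 ± 5.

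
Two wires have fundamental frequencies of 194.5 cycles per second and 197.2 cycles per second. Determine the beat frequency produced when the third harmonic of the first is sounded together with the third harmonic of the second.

Third harmonic of the first: 3·194.5 = 583.5 Hz.
Third harmonic of the second: 3·197.2 = 591.6 Hz.
f_beat = |583.5 − 591.6| = 8.1 Hz.

8.1 Hz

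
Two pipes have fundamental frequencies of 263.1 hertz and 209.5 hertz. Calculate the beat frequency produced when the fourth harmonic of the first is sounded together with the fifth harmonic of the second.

4.9 Hz

Fourth harmonic of the first: 4·263.1 = 1052.4 Hz.
Fifth harmonic of the second: 5·209.5 = 1047.5 Hz.
f_beat = |1052.4 − 1047.5| = 4.9 Hz.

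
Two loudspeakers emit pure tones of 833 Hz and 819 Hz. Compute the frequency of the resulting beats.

14 Hz

Beats arise from superposition of two nearby frequencies; the beat rate is |f₁ − f₂|.
|833 − 819| = 14 Hz.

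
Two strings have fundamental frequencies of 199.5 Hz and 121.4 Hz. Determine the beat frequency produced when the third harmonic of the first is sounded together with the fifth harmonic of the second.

Third harmonic of the first: 3·199.5 = 598.5 Hz.
Fifth harmonic of the second: 5·121.4 = 607.0 Hz.
f_beat = |598.5 − 607.0| = 8.5 Hz.

8.5 Hz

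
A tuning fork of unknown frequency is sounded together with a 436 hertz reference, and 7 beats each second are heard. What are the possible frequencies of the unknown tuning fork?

|f − 436| = 7, so f = 436 ± 7.

429 Hz or 443 Hz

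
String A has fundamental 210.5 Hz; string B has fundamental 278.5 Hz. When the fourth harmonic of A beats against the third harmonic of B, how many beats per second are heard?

6.5 Hz

Fourth harmonic of the first: 4·210.5 = 842.0 Hz.
Third harmonic of the second: 3·278.5 = 835.5 Hz.
f_beat = |842.0 − 835.5| = 6.5 Hz.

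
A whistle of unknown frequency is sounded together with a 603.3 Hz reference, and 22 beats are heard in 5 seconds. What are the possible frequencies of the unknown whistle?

598.9 Hz or 607.7 Hz

Beat frequency = 22/5 = 4.4 Hz.
|f − 603.3| = 4.4, so f = 603.3 ± 4.4.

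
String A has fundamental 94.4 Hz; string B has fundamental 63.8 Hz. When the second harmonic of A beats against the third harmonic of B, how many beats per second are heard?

Second harmonic of the first: 2·94.4 = 188.8 Hz.
Third harmonic of the second: 3·63.8 = 191.4 Hz.
f_beat = |188.8 − 191.4| = 2.6 Hz.

2.6 Hz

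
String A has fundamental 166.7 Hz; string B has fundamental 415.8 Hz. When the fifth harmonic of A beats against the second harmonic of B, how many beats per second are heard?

Fifth harmonic of the first: 5·166.7 = 833.5 Hz.
Second harmonic of the second: 2·415.8 = 831.6 Hz.
f_beat = |833.5 − 831.6| = 1.9 Hz.

1.9 Hz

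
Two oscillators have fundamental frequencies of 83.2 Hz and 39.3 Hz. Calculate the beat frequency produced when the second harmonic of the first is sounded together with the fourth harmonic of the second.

Second harmonic of the first: 2·83.2 = 166.4 Hz.
Fourth harmonic of the second: 4·39.3 = 157.2 Hz.
f_beat = |166.4 − 157.2| = 9.2 Hz.

9.2 Hz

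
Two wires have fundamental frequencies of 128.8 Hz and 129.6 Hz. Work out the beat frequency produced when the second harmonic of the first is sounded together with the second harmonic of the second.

Second harmonic of the first: 2·128.8 = 257.6 Hz.
Second harmonic of the second: 2·129.6 = 259.2 Hz.
f_beat = |257.6 − 259.2| = 1.6 Hz.

1.6 Hz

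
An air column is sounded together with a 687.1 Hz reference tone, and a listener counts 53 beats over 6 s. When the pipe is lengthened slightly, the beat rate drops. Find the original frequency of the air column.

Beat frequency = 53/6 = 8.8333 Hz.
|f − 687.1| = 8.8333, so the air column was at either 678.2667 Hz or 695.9333 Hz.
A longer pipe has a lower fundamental; the adjustment lowers the air column's frequency.
The beat rate fell, so the adjustment moved the air column toward 687.1 Hz — it must have started above the reference.

695.9333 Hz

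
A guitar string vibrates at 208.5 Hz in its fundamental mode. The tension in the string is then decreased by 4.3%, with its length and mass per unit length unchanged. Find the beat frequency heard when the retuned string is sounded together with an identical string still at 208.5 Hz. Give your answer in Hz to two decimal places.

For a string, f ∝ √T, so the new frequency is 208.5·√0.957 = 203.9680 Hz.
f_beat = |203.9680 − 208.5| = 4.53 Hz.

4.53 Hz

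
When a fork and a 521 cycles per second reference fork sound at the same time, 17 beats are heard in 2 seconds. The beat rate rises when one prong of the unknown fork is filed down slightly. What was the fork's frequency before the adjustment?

529.5 Hz

Beat frequency = 17/2 = 8.5 Hz.
|f − 521| = 8.5, so the fork was at either 512.5 Hz or 529.5 Hz.
Filing a prong removes mass and raises the fork's frequency; the adjustment raises the fork's frequency.
The beat rate rose, so the adjustment moved the fork further from 521 Hz — it was already above the reference.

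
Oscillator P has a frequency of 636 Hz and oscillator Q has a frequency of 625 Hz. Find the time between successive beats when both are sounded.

f_beat = |636 − 625| = 11 Hz.
Beat period T = 1 / f_beat = 1 / 11 s.

0.091 s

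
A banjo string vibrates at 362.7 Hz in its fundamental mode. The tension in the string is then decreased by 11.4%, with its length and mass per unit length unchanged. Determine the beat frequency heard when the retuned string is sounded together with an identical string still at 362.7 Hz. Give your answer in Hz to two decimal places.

21.30 Hz

For a string, f ∝ √T, so the new frequency is 362.7·√0.886 = 341.4007 Hz.
f_beat = |341.4007 − 362.7| = 21.30 Hz.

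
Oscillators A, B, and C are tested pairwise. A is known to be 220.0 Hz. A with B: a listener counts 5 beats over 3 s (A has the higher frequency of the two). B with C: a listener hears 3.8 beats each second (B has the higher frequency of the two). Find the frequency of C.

214.5333 Hz

A–B: Beat frequency = 5/3 = 1.6667 Hz.
B is below A, so f_B = 220.0 − 1.6667 = 218.3333 Hz.
C is below B, so f_C = 218.3333 − 3.8 = 214.5333 Hz.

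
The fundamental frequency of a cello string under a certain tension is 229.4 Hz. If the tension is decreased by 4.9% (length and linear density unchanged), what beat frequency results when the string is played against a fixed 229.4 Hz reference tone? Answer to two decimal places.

5.69 Hz

For a string, f ∝ √T, so the new frequency is 229.4·√0.951 = 223.7091 Hz.
f_beat = |223.7091 − 229.4| = 5.69 Hz.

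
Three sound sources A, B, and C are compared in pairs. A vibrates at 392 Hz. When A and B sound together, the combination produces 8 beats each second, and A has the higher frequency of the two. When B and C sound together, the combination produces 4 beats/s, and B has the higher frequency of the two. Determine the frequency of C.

380 Hz

B is below A, so f_B = 392 − 8 = 384 Hz.
C is below B, so f_C = 384 − 4 = 380 Hz.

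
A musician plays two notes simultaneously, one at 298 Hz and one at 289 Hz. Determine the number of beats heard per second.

f_beat = |f₁ − f₂|.
|298 − 289| = 9 Hz.

9 Hz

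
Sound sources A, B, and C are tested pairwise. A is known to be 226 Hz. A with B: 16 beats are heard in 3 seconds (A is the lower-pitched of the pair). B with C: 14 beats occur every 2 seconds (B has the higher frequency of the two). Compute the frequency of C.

A–B: Beat frequency = 16/3 = 5.3333 Hz.
B is above A, so f_B = 226 + 5.3333 = 231.3333 Hz.
B–C: Beat frequency = 14/2 = 7 Hz.
C is below B, so f_C = 231.3333 − 7 = 224.3333 Hz.

224.3333 Hz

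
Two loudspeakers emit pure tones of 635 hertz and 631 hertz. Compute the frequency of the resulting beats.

4 Hz

The beat frequency equals the magnitude of the frequency difference.
|635 − 631| = 4 Hz.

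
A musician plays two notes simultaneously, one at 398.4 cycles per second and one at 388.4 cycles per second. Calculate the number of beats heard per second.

10 Hz

The beat frequency equals the magnitude of the frequency difference.
|398.4 − 388.4| = 10 Hz.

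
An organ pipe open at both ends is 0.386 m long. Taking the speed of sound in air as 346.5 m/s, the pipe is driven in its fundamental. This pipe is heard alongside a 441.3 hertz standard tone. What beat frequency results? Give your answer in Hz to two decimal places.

Open pipe: f_n = n·v/(2L) = 1·346.5/(2·0.386) = 448.8342 Hz.
f_beat = |448.8342 − 441.3| = 7.53 Hz.

7.53 Hz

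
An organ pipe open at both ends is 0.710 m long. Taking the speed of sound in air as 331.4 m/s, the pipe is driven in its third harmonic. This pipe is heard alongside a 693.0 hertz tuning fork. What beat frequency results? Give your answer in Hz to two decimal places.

7.14 Hz

Open pipe: f_n = n·v/(2L) = 3·331.4/(2·0.710) = 700.1408 Hz.
f_beat = |700.1408 − 693.0| = 7.14 Hz.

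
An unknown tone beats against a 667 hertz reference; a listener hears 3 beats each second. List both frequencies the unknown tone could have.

664 Hz or 670 Hz

|f − 667| = 3, so f = 667 ± 3.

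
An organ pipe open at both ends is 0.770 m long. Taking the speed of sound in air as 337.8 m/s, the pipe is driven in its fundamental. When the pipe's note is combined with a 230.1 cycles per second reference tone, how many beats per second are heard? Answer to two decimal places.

10.75 Hz

Open pipe: f_n = n·v/(2L) = 1·337.8/(2·0.770) = 219.3506 Hz.
f_beat = |219.3506 − 230.1| = 10.75 Hz.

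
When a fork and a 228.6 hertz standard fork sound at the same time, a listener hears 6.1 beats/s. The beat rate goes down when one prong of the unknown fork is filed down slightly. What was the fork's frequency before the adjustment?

222.5 Hz

|f − 228.6| = 6.1, so the fork was at either 222.5 Hz or 234.7 Hz.
Filing a prong removes mass and raises the fork's frequency; the adjustment raises the fork's frequency.
The beat rate fell, so the adjustment moved the fork toward 228.6 Hz — it must have started below the reference.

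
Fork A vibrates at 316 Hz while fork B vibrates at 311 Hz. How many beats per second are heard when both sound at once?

5 Hz

Beats arise from superposition of two nearby frequencies; the beat rate is |f₁ − f₂|.
|316 − 311| = 5 Hz.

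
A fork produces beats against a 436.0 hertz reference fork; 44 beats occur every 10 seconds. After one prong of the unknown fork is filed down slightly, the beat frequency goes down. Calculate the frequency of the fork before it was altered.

431.6 Hz

Beat frequency = 44/10 = 4.4 Hz.
|f − 436.0| = 4.4, so the fork was at either 431.6 Hz or 440.4 Hz.
Filing a prong removes mass and raises the fork's frequency; the adjustment raises the fork's frequency.
The beat rate fell, so the adjustment moved the fork toward 436.0 Hz — it must have started below the reference.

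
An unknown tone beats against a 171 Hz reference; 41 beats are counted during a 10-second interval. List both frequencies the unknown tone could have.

Beat frequency = 41/10 = 4.1 Hz.
|f − 171| = 4.1, so f = 171 ± 4.1.

166.9 Hz or 175.1 Hz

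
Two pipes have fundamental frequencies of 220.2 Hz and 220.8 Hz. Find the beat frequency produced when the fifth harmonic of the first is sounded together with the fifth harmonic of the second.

3.0 Hz

Fifth harmonic of the first: 5·220.2 = 1101.0 Hz.
Fifth harmonic of the second: 5·220.8 = 1104.0 Hz.
f_beat = |1101.0 − 1104.0| = 3.0 Hz.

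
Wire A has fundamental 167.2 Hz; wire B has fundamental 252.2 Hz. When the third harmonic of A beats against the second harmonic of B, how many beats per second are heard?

Third harmonic of the first: 3·167.2 = 501.6 Hz.
Second harmonic of the second: 2·252.2 = 504.4 Hz.
f_beat = |501.6 − 504.4| = 2.8 Hz.

2.8 Hz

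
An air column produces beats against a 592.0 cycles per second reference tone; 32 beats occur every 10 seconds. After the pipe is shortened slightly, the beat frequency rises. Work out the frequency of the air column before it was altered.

Beat frequency = 32/10 = 3.2 Hz.
|f − 592.0| = 3.2, so the air column was at either 588.8 Hz or 595.2 Hz.
A shorter pipe has a higher fundamental; the adjustment raises the air column's frequency.
The beat rate rose, so the adjustment moved the air column further from 592.0 Hz — it was already above the reference.

595.2 Hz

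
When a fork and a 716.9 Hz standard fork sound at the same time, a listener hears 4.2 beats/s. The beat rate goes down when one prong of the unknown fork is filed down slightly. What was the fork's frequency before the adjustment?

|f − 716.9| = 4.2, so the fork was at either 712.7 Hz or 721.1 Hz.
Filing a prong removes mass and raises the fork's frequency; the adjustment raises the fork's frequency.
The beat rate fell, so the adjustment moved the fork toward 716.9 Hz — it must have started below the reference.

712.7 Hz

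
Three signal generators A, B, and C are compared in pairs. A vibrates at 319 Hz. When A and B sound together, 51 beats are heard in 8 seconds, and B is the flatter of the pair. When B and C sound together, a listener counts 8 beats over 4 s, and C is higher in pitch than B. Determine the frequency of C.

314.625 Hz

A–B: Beat frequency = 51/8 = 6.375 Hz.
B is below A, so f_B = 319 − 6.375 = 312.625 Hz.
B–C: Beat frequency = 8/4 = 2 Hz.
C is above B, so f_C = 312.625 + 2 = 314.625 Hz.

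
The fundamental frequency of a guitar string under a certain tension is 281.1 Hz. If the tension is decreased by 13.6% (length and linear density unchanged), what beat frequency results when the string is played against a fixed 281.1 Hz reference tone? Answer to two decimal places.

For a string, f ∝ √T, so the new frequency is 281.1·√0.864 = 261.2869 Hz.
f_beat = |261.2869 − 281.1| = 19.81 Hz.

19.81 Hz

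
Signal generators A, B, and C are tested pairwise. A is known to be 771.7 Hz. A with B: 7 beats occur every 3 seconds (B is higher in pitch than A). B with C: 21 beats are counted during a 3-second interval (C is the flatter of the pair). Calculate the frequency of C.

A–B: Beat frequency = 7/3 = 2.3333 Hz.
B is above A, so f_B = 771.7 + 2.3333 = 774.0333 Hz.
B–C: Beat frequency = 21/3 = 7 Hz.
C is below B, so f_C = 774.0333 − 7 = 767.0333 Hz.

767.0333 Hz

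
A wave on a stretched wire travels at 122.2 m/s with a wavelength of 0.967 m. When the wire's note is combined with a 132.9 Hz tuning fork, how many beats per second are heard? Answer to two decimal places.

Source frequency f = v/λ = 122.2/0.967 = 126.3702 Hz.
f_beat = |126.3702 − 132.9| = 6.53 Hz.

6.53 Hz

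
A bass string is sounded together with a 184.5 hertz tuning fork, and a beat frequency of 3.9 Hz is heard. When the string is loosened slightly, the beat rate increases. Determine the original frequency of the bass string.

|f − 184.5| = 3.9, so the bass string was at either 180.6 Hz or 188.4 Hz.
Reducing tension lowers a string's frequency; the adjustment lowers the bass string's frequency.
The beat rate rose, so the adjustment moved the bass string further from 184.5 Hz — it was already below the reference.

180.6 Hz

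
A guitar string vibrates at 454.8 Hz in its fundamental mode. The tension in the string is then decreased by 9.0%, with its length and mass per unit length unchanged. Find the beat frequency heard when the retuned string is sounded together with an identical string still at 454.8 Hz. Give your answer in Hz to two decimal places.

20.95 Hz

For a string, f ∝ √T, so the new frequency is 454.8·√0.910 = 433.8515 Hz.
f_beat = |433.8515 − 454.8| = 20.95 Hz.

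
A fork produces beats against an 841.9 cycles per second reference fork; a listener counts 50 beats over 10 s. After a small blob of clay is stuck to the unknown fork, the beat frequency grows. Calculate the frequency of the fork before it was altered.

Beat frequency = 50/10 = 5 Hz.
|f − 841.9| = 5, so the fork was at either 836.9 Hz or 846.9 Hz.
Adding mass to a fork lowers its frequency; the adjustment lowers the fork's frequency.
The beat rate rose, so the adjustment moved the fork further from 841.9 Hz — it was already below the reference.

836.9 Hz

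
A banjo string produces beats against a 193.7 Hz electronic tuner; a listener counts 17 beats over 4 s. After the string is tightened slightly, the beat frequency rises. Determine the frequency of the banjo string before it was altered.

Beat frequency = 17/4 = 4.25 Hz.
|f − 193.7| = 4.25, so the banjo string was at either 189.45 Hz or 197.95 Hz.
Increasing tension raises a string's frequency; the adjustment raises the banjo string's frequency.
The beat rate rose, so the adjustment moved the banjo string further from 193.7 Hz — it was already above the reference.

197.95 Hz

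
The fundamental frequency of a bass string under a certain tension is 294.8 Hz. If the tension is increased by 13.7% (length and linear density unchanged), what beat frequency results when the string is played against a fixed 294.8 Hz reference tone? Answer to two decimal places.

19.55 Hz

For a string, f ∝ √T, so the new frequency is 294.8·√1.137 = 314.3458 Hz.
f_beat = |314.3458 − 294.8| = 19.55 Hz.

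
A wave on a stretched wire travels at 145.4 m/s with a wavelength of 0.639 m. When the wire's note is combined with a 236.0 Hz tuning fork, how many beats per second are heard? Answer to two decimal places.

8.46 Hz

Source frequency f = v/λ = 145.4/0.639 = 227.5430 Hz.
f_beat = |227.5430 − 236.0| = 8.46 Hz.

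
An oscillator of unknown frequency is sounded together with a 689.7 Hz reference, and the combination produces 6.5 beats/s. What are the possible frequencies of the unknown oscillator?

|f − 689.7| = 6.5, so f = 689.7 ± 6.5.

683.2 Hz or 696.2 Hz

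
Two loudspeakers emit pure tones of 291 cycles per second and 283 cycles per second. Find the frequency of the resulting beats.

8 Hz

f_beat = |f₁ − f₂|.
|291 − 283| = 8 Hz.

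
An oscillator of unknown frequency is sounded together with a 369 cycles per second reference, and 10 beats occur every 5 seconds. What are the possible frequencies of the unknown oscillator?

367 Hz or 371 Hz

Beat frequency = 10/5 = 2 Hz.
|f − 369| = 2, so f = 369 ± 2.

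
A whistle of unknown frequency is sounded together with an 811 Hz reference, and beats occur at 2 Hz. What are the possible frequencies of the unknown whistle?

|f − 811| = 2, so f = 811 ± 2.

809 Hz or 813 Hz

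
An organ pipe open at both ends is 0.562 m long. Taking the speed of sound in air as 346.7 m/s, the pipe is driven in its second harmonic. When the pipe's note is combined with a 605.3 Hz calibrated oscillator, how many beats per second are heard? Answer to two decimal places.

Open pipe: f_n = n·v/(2L) = 2·346.7/(2·0.562) = 616.9039 Hz.
f_beat = |616.9039 − 605.3| = 11.60 Hz.

11.60 Hz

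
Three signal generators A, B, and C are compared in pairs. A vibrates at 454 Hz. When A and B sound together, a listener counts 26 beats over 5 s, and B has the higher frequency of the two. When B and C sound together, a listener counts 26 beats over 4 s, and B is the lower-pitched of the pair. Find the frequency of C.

465.7 Hz

A–B: Beat frequency = 26/5 = 5.2 Hz.
B is above A, so f_B = 454 + 5.2 = 459.2 Hz.
B–C: Beat frequency = 26/4 = 6.5 Hz.
C is above B, so f_C = 459.2 + 6.5 = 465.7 Hz.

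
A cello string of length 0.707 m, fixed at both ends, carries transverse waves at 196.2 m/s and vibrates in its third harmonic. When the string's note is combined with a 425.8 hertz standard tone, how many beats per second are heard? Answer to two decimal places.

9.53 Hz

For a string fixed at both ends, f_n = n·v/(2L) = 3·196.2/(2·0.707) = 416.2659 Hz.
f_beat = |416.2659 − 425.8| = 9.53 Hz.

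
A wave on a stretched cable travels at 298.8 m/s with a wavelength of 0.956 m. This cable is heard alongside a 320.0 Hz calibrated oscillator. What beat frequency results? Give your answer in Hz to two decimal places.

Source frequency f = v/λ = 298.8/0.956 = 312.5523 Hz.
f_beat = |312.5523 − 320.0| = 7.45 Hz.

7.45 Hz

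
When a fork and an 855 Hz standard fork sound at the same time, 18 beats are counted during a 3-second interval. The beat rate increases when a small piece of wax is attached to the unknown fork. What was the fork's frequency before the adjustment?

849 Hz

Beat frequency = 18/3 = 6 Hz.
|f − 855| = 6, so the fork was at either 849 Hz or 861 Hz.
Loading a fork with wax lowers its frequency; the adjustment lowers the fork's frequency.
The beat rate rose, so the adjustment moved the fork further from 855 Hz — it was already below the reference.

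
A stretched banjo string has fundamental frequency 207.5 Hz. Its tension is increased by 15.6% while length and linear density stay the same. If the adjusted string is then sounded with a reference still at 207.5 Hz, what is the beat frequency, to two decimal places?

For a string, f ∝ √T, so the new frequency is 207.5·√1.156 = 223.0987 Hz.
f_beat = |223.0987 − 207.5| = 15.60 Hz.

15.60 Hz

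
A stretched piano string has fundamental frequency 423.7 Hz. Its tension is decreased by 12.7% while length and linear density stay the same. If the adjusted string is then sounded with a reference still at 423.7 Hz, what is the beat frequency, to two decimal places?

27.82 Hz

For a string, f ∝ √T, so the new frequency is 423.7·√0.873 = 395.8818 Hz.
f_beat = |395.8818 − 423.7| = 27.82 Hz.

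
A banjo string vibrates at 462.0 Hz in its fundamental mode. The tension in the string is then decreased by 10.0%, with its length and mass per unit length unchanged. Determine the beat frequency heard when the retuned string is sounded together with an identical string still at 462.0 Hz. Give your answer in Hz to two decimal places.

23.71 Hz

For a string, f ∝ √T, so the new frequency is 462.0·√0.900 = 438.2917 Hz.
f_beat = |438.2917 − 462.0| = 23.71 Hz.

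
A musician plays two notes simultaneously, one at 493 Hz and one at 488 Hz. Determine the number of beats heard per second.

f_beat = |f₁ − f₂|.
|493 − 488| = 5 Hz.

5 Hz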